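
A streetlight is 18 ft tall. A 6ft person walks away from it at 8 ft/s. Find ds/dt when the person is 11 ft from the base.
4 ft/s

By similar triangles: 18/(x+s) = 6/s
Solving: s = 6x/12
ds/dt = 6/12 · dx/dt = 1/2 · 8 = 4 ft/s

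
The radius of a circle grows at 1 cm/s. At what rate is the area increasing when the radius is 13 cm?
26π cm²/s

A = πr²
dA/dt = 2πr · dr/dt = 2π(13)(1) = 26π cm²/s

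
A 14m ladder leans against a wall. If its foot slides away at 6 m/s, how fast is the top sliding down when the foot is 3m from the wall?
18√187/187 ≈ 1.316 m/s

x² + y² = 14²
2x·dx/dt + 2y·dy/dt = 0
dy/dt = -x/y · dx/dt = -3/√187 · 6 = -18√187/187 m/s
The top is descending at 18√187/187 ≈ 1.316 m/s.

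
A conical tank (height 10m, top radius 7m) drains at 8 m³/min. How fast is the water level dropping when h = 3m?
800/(441π) ≈ 0.5774 m/min

r/h = 7/10, so r = (7/10)h
V = (1/3)πr²h = (1/3)π((7/10)h)²h = (49/300)πh³
dV/dh = (49/100)πh²
dh/dt = (dV/dt)/(dV/dh) = -8/((49/100)π·3²) = -800/(441π) m/min
The level is dropping at 800/(441π) ≈ 0.5774 m/min.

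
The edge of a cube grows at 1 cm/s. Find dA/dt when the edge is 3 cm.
36 cm²/s

A = 6s²
dA/dt = 12s · ds/dt = 12·3·1 = 36 cm²/s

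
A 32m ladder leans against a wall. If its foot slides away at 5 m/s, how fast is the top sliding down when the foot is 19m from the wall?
95√663/663 ≈ 3.689 m/s

x² + y² = 32²
2x·dx/dt + 2y·dy/dt = 0
dy/dt = -x/y · dx/dt = -19/√663 · 5 = -95√663/663 m/s
The top is descending at 95√663/663 ≈ 3.689 m/s.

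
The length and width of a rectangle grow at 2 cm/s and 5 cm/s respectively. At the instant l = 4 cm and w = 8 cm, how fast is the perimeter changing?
14 cm/s

P = 2(l + w)
dP/dt = 2(dl/dt + dw/dt) = 2(2 + 5) = 14 cm/s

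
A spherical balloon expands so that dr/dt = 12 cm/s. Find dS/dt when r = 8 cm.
768π cm²/s

S = 4πr²
dS/dt = dS/dr · dr/dt = 8πr · 12
At r = 8: dS/dt = 768π cm²/s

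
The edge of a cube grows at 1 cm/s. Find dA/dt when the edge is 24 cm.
288 cm²/s

A = 6s²
dA/dt = 12s · ds/dt = 12·24·1 = 288 cm²/s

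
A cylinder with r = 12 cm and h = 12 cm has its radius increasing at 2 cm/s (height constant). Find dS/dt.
144π cm²/s

S = 2πrh + 2πr² (lateral + bases)
dS/dt = (2πh + 4πr)·dr/dt = (2π·12 + 4π·12)·2
= 144π cm²/s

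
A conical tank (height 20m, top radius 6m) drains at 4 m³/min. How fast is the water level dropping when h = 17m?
400/(2601π) ≈ 0.04895 m/min

r/h = 6/20, so r = (3/10)h
V = (1/3)πr²h = (1/3)π((3/10)h)²h = (3/100)πh³
dV/dh = (9/100)πh²
dh/dt = (dV/dt)/(dV/dh) = -4/((9/100)π·17²) = -400/(2601π) m/min
The level is dropping at 400/(2601π) ≈ 0.04895 m/min.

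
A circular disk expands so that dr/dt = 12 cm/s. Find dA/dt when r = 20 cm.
480π cm²/s

A = πr²
dA/dt = 2πr · dr/dt = 2π(20)(12) = 480π cm²/s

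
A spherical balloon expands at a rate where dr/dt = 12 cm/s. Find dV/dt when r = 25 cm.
30000π cm³/s

V = (4/3)πr³
dV/dt = dV/dr · dr/dt = 4πr² · 12
At r = 25: dV/dt = 30000π cm³/s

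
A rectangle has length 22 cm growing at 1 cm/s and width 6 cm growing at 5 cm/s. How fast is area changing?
116 cm²/s

A = lw
dA/dt = w·dl/dt + l·dw/dt = 6·1 + 22·5 = 116 cm²/s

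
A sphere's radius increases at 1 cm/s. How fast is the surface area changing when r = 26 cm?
208π cm²/s

S = 4πr²
dS/dt = dS/dr · dr/dt = 8πr · 1
At r = 26: dS/dt = 208π cm²/s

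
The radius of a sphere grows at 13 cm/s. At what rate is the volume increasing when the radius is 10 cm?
5200π cm³/s

V = (4/3)πr³
dV/dt = dV/dr · dr/dt = 4πr² · 13
At r = 10: dV/dt = 5200π cm³/s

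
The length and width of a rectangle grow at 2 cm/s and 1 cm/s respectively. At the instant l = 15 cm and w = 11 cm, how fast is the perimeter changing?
6 cm/s

P = 2(l + w)
dP/dt = 2(dl/dt + dw/dt) = 2(2 + 1) = 6 cm/s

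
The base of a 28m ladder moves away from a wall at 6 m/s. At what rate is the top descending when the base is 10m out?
10√19/19 ≈ 2.294 m/s

x² + y² = 28²
2x·dx/dt + 2y·dy/dt = 0
dy/dt = -x/y · dx/dt = -10/(6√19) · 6 = -10√19/19 m/s
The top is descending at 10√19/19 ≈ 2.294 m/s.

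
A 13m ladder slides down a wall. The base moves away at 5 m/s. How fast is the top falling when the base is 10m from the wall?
50√69/69 ≈ 6.019 m/s

x² + y² = 13²
2x·dx/dt + 2y·dy/dt = 0
dy/dt = -x/y · dx/dt = -10/√69 · 5 = -50√69/69 m/s
The top is descending at 50√69/69 ≈ 6.019 m/s.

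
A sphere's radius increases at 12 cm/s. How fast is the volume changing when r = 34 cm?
55488π cm³/s

V = (4/3)πr³
dV/dt = dV/dr · dr/dt = 4πr² · 12
At r = 34: dV/dt = 55488π cm³/s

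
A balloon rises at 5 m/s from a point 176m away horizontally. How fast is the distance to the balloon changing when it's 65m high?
325√35201/35201 ≈ 1.732 m/s

z² = 176² + y²
z = √(176² + 65²) = √35201
dz/dt = y/z · dy/dt = 65/√35201 · 5 = 325√35201/35201 ≈ 1.732 m/s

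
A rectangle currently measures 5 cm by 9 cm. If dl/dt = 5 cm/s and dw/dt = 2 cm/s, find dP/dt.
14 cm/s

P = 2(l + w)
dP/dt = 2(dl/dt + dw/dt) = 2(5 + 2) = 14 cm/s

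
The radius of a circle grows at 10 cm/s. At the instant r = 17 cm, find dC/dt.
20π cm/s

C = 2πr
dC/dt = 2π · dr/dt = 2π · 10 = 20π cm/s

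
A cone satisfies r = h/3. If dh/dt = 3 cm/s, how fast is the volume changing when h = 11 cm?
121π/3 cm³/s

V = (1/3)π(h/3)²h = πh³/27
dV/dt = πh²/9 · 3
At h = 11: dV/dt = 121π/3 cm³/s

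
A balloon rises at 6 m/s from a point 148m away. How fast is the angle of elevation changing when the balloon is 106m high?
0.026795 rad/s

tan(θ) = y/148
sec²(θ) · dθ/dt = (1/148) · dy/dt
dθ/dt = cos²(θ)/148 · 6 = 148/(148² + 106²) · 6
dθ/dt = 0.026795 rad/s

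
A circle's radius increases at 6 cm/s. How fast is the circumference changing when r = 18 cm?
12π cm/s

C = 2πr
dC/dt = 2π · dr/dt = 2π · 6 = 12π cm/s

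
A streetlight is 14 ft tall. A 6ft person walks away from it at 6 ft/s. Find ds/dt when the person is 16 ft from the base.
9/2 ft/s

By similar triangles: 14/(x+s) = 6/s
Solving: s = 6x/8
ds/dt = 6/8 · dx/dt = 3/4 · 6 = 9/2 ft/s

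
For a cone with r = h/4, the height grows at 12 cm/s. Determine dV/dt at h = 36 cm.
972π cm³/s

V = (1/3)π(h/4)²h = πh³/48
dV/dt = πh²/16 · 12
At h = 36: dV/dt = 972π cm³/s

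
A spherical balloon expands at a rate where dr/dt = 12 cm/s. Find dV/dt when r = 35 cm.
58800π cm³/s

V = (4/3)πr³
dV/dt = dV/dr · dr/dt = 4πr² · 12
At r = 35: dV/dt = 58800π cm³/s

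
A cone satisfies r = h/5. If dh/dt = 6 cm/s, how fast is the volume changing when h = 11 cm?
726π/25 cm³/s

V = (1/3)π(h/5)²h = πh³/75
dV/dt = πh²/25 · 6
At h = 11: dV/dt = 726π/25 cm³/s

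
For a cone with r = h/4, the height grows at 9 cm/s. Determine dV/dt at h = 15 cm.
2025π/16 cm³/s

V = (1/3)π(h/4)²h = πh³/48
dV/dt = πh²/16 · 9
At h = 15: dV/dt = 2025π/16 cm³/s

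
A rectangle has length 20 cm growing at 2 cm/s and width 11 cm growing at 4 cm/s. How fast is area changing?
102 cm²/s

A = lw
dA/dt = w·dl/dt + l·dw/dt = 11·2 + 20·4 = 102 cm²/s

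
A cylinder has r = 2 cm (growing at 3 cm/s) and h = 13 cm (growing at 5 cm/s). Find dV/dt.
176π cm³/s

V = πr²h
dV/dt = 2πrh·dr/dt + πr²·dh/dt
= 2π(2)(13)(3) + π(2)²(5)
= 176π cm³/s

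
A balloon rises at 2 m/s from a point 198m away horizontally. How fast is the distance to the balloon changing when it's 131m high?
262√56365/56365 ≈ 1.104 m/s

z² = 198² + y²
z = √(198² + 131²) = √56365
dz/dt = y/z · dy/dt = 131/√56365 · 2 = 262√56365/56365 ≈ 1.104 m/s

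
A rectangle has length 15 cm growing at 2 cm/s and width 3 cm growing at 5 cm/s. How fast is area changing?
81 cm²/s

A = lw
dA/dt = w·dl/dt + l·dw/dt = 3·2 + 15·5 = 81 cm²/s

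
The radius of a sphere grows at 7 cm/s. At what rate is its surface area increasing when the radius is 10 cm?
560π cm²/s

S = 4πr²
dS/dt = dS/dr · dr/dt = 8πr · 7
At r = 10: dS/dt = 560π cm²/s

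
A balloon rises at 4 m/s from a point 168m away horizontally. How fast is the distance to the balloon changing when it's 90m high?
60√1009/1009 ≈ 1.889 m/s

z² = 168² + y²
z = √(168² + 90²) = 6√1009
dz/dt = y/z · dy/dt = 90/(6√1009) · 4 = 60√1009/1009 ≈ 1.889 m/s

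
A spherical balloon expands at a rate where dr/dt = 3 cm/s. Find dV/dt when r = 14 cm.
2352π cm³/s

V = (4/3)πr³
dV/dt = dV/dr · dr/dt = 4πr² · 3
At r = 14: dV/dt = 2352π cm³/s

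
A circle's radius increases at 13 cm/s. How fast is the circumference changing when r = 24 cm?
26π cm/s

C = 2πr
dC/dt = 2π · dr/dt = 2π · 13 = 26π cm/s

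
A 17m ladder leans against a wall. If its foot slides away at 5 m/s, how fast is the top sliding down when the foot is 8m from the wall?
8/3 ≈ 2.667 m/s

x² + y² = 17²
2x·dx/dt + 2y·dy/dt = 0
dy/dt = -x/y · dx/dt = -8/15 · 5 = -8/3 m/s
The top is descending at 8/3 ≈ 2.667 m/s.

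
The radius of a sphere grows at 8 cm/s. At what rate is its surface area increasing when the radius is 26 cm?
1664π cm²/s

S = 4πr²
dS/dt = dS/dr · dr/dt = 8πr · 8
At r = 26: dS/dt = 1664π cm²/s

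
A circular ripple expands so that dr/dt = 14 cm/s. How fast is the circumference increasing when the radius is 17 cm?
28π cm/s

C = 2πr
dC/dt = 2π · dr/dt = 2π · 14 = 28π cm/s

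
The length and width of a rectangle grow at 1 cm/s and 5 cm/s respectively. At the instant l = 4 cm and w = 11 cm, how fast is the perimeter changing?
12 cm/s

P = 2(l + w)
dP/dt = 2(dl/dt + dw/dt) = 2(1 + 5) = 12 cm/s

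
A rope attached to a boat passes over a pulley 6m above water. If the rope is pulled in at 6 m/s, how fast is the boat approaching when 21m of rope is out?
14√5/5 ≈ 6.261 m/s

rope² = x² + 6²
x = √(21² - 6²) = 9√5
dx/dt = (rope/x) · d(rope)/dt = (21/(9√5)) · (-6) = -14√5/5 m/s
The boat approaches at 14√5/5 ≈ 6.261 m/s.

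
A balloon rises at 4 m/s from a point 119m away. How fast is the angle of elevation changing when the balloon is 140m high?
0.014099 rad/s

tan(θ) = y/119
sec²(θ) · dθ/dt = (1/119) · dy/dt
dθ/dt = cos²(θ)/119 · 4 = 119/(119² + 140²) · 4
dθ/dt = 0.014099 rad/s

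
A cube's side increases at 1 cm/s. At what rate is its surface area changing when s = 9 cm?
108 cm²/s

A = 6s²
dA/dt = 12s · ds/dt = 12·9·1 = 108 cm²/s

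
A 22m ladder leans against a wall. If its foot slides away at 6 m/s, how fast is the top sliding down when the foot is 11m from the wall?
2√3 ≈ 3.464 m/s

x² + y² = 22²
2x·dx/dt + 2y·dy/dt = 0
dy/dt = -x/y · dx/dt = -11/(11√3) · 6 = -2√3 m/s
The top is descending at 2√3 ≈ 3.464 m/s.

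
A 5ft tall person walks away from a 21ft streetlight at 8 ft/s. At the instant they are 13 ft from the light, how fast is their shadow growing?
5/2 ft/s

By similar triangles: 21/(x+s) = 5/s
Solving: s = 5x/16
ds/dt = 5/16 · dx/dt = 5/16 · 8 = 5/2 ft/s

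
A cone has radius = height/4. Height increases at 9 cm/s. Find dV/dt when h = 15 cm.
2025π/16 cm³/s

V = (1/3)π(h/4)²h = πh³/48
dV/dt = πh²/16 · 9
At h = 15: dV/dt = 2025π/16 cm³/s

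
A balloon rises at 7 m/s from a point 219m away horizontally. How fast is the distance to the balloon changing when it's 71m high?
497√53002/53002 ≈ 2.159 m/s

z² = 219² + y²
z = √(219² + 71²) = √53002
dz/dt = y/z · dy/dt = 71/√53002 · 7 = 497√53002/53002 ≈ 2.159 m/s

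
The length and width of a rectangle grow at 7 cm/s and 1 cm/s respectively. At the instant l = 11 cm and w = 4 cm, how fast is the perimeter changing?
16 cm/s

P = 2(l + w)
dP/dt = 2(dl/dt + dw/dt) = 2(7 + 1) = 16 cm/s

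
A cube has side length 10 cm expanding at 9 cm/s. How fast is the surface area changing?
1080 cm²/s

A = 6s²
dA/dt = 12s · ds/dt = 12·10·9 = 1080 cm²/s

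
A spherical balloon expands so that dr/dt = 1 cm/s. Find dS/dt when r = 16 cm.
128π cm²/s

S = 4πr²
dS/dt = dS/dr · dr/dt = 8πr · 1
At r = 16: dS/dt = 128π cm²/s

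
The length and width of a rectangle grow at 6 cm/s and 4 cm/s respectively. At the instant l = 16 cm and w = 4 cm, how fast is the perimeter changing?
20 cm/s

P = 2(l + w)
dP/dt = 2(dl/dt + dw/dt) = 2(6 + 4) = 20 cm/s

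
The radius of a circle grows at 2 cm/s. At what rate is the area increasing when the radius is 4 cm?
16π cm²/s

A = πr²
dA/dt = 2πr · dr/dt = 2π(4)(2) = 16π cm²/s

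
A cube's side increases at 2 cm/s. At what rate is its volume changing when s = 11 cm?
726 cm³/s

V = s³
dV/dt = 3s² · ds/dt = 3·11²·2 = 726 cm³/s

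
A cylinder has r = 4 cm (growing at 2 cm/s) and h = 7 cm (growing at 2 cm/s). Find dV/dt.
144π cm³/s

V = πr²h
dV/dt = 2πrh·dr/dt + πr²·dh/dt
= 2π(4)(7)(2) + π(4)²(2)
= 144π cm³/s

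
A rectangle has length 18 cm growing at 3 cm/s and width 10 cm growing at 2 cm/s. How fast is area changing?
66 cm²/s

A = lw
dA/dt = w·dl/dt + l·dw/dt = 10·3 + 18·2 = 66 cm²/s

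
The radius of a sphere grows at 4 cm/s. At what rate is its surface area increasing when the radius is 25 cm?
800π cm²/s

S = 4πr²
dS/dt = dS/dr · dr/dt = 8πr · 4
At r = 25: dS/dt = 800π cm²/s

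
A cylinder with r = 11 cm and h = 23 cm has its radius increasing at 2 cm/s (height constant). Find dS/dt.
180π cm²/s

S = 2πrh + 2πr² (lateral + bases)
dS/dt = (2πh + 4πr)·dr/dt = (2π·23 + 4π·11)·2
= 180π cm²/s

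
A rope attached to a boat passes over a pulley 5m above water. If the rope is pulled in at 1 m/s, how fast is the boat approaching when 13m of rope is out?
13/12 ≈ 1.083 m/s

rope² = x² + 5²
x = √(13² - 5²) = 12
dx/dt = (rope/x) · d(rope)/dt = (13/12) · (-1) = -13/12 m/s
The boat approaches at 13/12 ≈ 1.083 m/s.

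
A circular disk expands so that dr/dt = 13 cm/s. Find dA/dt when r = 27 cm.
702π cm²/s

A = πr²
dA/dt = 2πr · dr/dt = 2π(27)(13) = 702π cm²/s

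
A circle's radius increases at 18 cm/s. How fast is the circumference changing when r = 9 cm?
36π cm/s

C = 2πr
dC/dt = 2π · dr/dt = 2π · 18 = 36π cm/s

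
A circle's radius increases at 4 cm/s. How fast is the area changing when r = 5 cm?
40π cm²/s

A = πr²
dA/dt = 2πr · dr/dt = 2π(5)(4) = 40π cm²/s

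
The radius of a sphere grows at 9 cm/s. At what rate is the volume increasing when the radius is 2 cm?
144π cm³/s

V = (4/3)πr³
dV/dt = dV/dr · dr/dt = 4πr² · 9
At r = 2: dV/dt = 144π cm³/s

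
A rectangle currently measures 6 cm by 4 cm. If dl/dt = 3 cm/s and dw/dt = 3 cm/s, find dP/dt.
12 cm/s

P = 2(l + w)
dP/dt = 2(dl/dt + dw/dt) = 2(3 + 3) = 12 cm/s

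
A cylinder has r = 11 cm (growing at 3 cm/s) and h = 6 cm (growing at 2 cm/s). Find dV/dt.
638π cm³/s

V = πr²h
dV/dt = 2πrh·dr/dt + πr²·dh/dt
= 2π(11)(6)(3) + π(11)²(2)
= 638π cm³/s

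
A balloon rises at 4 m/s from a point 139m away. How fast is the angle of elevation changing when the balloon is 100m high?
0.018963 rad/s

tan(θ) = y/139
sec²(θ) · dθ/dt = (1/139) · dy/dt
dθ/dt = cos²(θ)/139 · 4 = 139/(139² + 100²) · 4
dθ/dt = 0.018963 rad/s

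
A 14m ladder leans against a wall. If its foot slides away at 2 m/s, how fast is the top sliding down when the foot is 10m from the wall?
5√6/6 ≈ 2.041 m/s

x² + y² = 14²
2x·dx/dt + 2y·dy/dt = 0
dy/dt = -x/y · dx/dt = -10/(4√6) · 2 = -5√6/6 m/s
The top is descending at 5√6/6 ≈ 2.041 m/s.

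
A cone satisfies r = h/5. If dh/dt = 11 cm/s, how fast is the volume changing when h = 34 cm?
12716π/25 cm³/s

V = (1/3)π(h/5)²h = πh³/75
dV/dt = πh²/25 · 11
At h = 34: dV/dt = 12716π/25 cm³/s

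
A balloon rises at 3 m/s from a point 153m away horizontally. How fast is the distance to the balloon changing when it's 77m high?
231√29338/29338 ≈ 1.349 m/s

z² = 153² + y²
z = √(153² + 77²) = √29338
dz/dt = y/z · dy/dt = 77/√29338 · 3 = 231√29338/29338 ≈ 1.349 m/s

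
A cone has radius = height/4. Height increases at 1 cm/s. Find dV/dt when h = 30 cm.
225π/4 cm³/s

V = (1/3)π(h/4)²h = πh³/48
dV/dt = πh²/16 · 1
At h = 30: dV/dt = 225π/4 cm³/s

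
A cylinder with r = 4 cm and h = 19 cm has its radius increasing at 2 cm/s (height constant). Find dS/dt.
108π cm²/s

S = 2πrh + 2πr² (lateral + bases)
dS/dt = (2πh + 4πr)·dr/dt = (2π·19 + 4π·4)·2
= 108π cm²/s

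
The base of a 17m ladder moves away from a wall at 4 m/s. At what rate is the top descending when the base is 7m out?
7√15/15 ≈ 1.807 m/s

x² + y² = 17²
2x·dx/dt + 2y·dy/dt = 0
dy/dt = -x/y · dx/dt = -7/(4√15) · 4 = -7√15/15 m/s
The top is descending at 7√15/15 ≈ 1.807 m/s.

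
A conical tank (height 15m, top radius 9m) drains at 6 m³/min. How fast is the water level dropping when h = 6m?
25/(54π) ≈ 0.1474 m/min

r/h = 9/15, so r = (3/5)h
V = (1/3)πr²h = (1/3)π((3/5)h)²h = (3/25)πh³
dV/dh = (9/25)πh²
dh/dt = (dV/dt)/(dV/dh) = -6/((9/25)π·6²) = -25/(54π) m/min
The level is dropping at 25/(54π) ≈ 0.1474 m/min.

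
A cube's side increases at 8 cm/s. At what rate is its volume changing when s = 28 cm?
18816 cm³/s

V = s³
dV/dt = 3s² · ds/dt = 3·28²·8 = 18816 cm³/s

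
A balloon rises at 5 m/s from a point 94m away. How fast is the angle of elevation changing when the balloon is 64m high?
0.036344 rad/s

tan(θ) = y/94
sec²(θ) · dθ/dt = (1/94) · dy/dt
dθ/dt = cos²(θ)/94 · 5 = 94/(94² + 64²) · 5
dθ/dt = 0.036344 rad/s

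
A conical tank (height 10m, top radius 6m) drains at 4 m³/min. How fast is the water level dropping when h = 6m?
25/(81π) ≈ 0.09824 m/min

r/h = 6/10, so r = (3/5)h
V = (1/3)πr²h = (1/3)π((3/5)h)²h = (3/25)πh³
dV/dh = (9/25)πh²
dh/dt = (dV/dt)/(dV/dh) = -4/((9/25)π·6²) = -25/(81π) m/min
The level is dropping at 25/(81π) ≈ 0.09824 m/min.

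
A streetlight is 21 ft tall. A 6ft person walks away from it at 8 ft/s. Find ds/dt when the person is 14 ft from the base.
16/5 ft/s

By similar triangles: 21/(x+s) = 6/s
Solving: s = 6x/15
ds/dt = 6/15 · dx/dt = 2/5 · 8 = 16/5 ft/s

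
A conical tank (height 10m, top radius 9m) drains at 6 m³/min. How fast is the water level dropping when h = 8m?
25/(216π) ≈ 0.03684 m/min

r/h = 9/10, so r = (9/10)h
V = (1/3)πr²h = (1/3)π((9/10)h)²h = (27/100)πh³
dV/dh = (81/100)πh²
dh/dt = (dV/dt)/(dV/dh) = -6/((81/100)π·8²) = -25/(216π) m/min
The level is dropping at 25/(216π) ≈ 0.03684 m/min.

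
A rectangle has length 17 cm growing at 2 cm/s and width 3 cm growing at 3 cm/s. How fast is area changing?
57 cm²/s

A = lw
dA/dt = w·dl/dt + l·dw/dt = 3·2 + 17·3 = 57 cm²/s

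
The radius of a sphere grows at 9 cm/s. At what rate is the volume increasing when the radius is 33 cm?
39204π cm³/s

V = (4/3)πr³
dV/dt = dV/dr · dr/dt = 4πr² · 9
At r = 33: dV/dt = 39204π cm³/s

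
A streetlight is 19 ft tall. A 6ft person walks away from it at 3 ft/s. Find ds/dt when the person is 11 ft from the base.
18/13 ft/s

By similar triangles: 19/(x+s) = 6/s
Solving: s = 6x/13
ds/dt = 6/13 · dx/dt = 6/13 · 3 = 18/13 ft/s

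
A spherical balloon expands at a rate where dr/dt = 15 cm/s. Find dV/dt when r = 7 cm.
2940π cm³/s

V = (4/3)πr³
dV/dt = dV/dr · dr/dt = 4πr² · 15
At r = 7: dV/dt = 2940π cm³/s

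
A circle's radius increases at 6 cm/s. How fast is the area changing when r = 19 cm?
228π cm²/s

A = πr²
dA/dt = 2πr · dr/dt = 2π(19)(6) = 228π cm²/s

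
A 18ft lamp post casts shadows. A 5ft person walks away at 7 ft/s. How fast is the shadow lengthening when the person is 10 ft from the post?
35/13 ft/s

By similar triangles: 18/(x+s) = 5/s
Solving: s = 5x/13
ds/dt = 5/13 · dx/dt = 5/13 · 7 = 35/13 ft/s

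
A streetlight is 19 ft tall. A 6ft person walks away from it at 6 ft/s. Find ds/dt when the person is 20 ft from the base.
36/13 ft/s

By similar triangles: 19/(x+s) = 6/s
Solving: s = 6x/13
ds/dt = 6/13 · dx/dt = 6/13 · 6 = 36/13 ft/s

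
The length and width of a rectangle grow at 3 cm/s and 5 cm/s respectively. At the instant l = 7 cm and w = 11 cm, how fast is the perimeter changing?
16 cm/s

P = 2(l + w)
dP/dt = 2(dl/dt + dw/dt) = 2(3 + 5) = 16 cm/s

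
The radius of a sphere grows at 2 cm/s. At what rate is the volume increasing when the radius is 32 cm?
8192π cm³/s

V = (4/3)πr³
dV/dt = dV/dr · dr/dt = 4πr² · 2
At r = 32: dV/dt = 8192π cm³/s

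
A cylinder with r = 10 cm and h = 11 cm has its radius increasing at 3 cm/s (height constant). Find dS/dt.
186π cm²/s

S = 2πrh + 2πr² (lateral + bases)
dS/dt = (2πh + 4πr)·dr/dt = (2π·11 + 4π·10)·3
= 186π cm²/s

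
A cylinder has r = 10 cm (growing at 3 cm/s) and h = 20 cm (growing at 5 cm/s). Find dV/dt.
1700π cm³/s

V = πr²h
dV/dt = 2πrh·dr/dt + πr²·dh/dt
= 2π(10)(20)(3) + π(10)²(5)
= 1700π cm³/s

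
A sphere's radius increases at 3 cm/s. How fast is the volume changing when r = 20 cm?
4800π cm³/s

V = (4/3)πr³
dV/dt = dV/dr · dr/dt = 4πr² · 3
At r = 20: dV/dt = 4800π cm³/s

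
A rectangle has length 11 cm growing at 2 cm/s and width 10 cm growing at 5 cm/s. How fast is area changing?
75 cm²/s

A = lw
dA/dt = w·dl/dt + l·dw/dt = 10·2 + 11·5 = 75 cm²/s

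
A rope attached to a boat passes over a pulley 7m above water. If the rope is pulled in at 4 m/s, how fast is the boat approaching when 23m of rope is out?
23√30/30 ≈ 4.199 m/s

rope² = x² + 7²
x = √(23² - 7²) = 4√30
dx/dt = (rope/x) · d(rope)/dt = (23/(4√30)) · (-4) = -23√30/30 m/s
The boat approaches at 23√30/30 ≈ 4.199 m/s.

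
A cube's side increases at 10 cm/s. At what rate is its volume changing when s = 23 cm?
15870 cm³/s

V = s³
dV/dt = 3s² · ds/dt = 3·23²·10 = 15870 cm³/s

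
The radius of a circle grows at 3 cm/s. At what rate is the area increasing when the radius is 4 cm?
24π cm²/s

A = πr²
dA/dt = 2πr · dr/dt = 2π(4)(3) = 24π cm²/s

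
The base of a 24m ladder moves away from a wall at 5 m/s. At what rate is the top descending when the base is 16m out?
2√5 ≈ 4.472 m/s

x² + y² = 24²
2x·dx/dt + 2y·dy/dt = 0
dy/dt = -x/y · dx/dt = -16/(8√5) · 5 = -2√5 m/s
The top is descending at 2√5 ≈ 4.472 m/s.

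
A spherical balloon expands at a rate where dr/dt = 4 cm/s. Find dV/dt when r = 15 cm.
3600π cm³/s

V = (4/3)πr³
dV/dt = dV/dr · dr/dt = 4πr² · 4
At r = 15: dV/dt = 3600π cm³/s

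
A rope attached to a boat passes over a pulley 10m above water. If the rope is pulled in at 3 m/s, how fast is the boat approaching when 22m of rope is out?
11√6/8 ≈ 3.368 m/s

rope² = x² + 10²
x = √(22² - 10²) = 8√6
dx/dt = (rope/x) · d(rope)/dt = (22/(8√6)) · (-3) = -11√6/8 m/s
The boat approaches at 11√6/8 ≈ 3.368 m/s.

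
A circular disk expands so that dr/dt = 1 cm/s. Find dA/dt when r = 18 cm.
36π cm²/s

A = πr²
dA/dt = 2πr · dr/dt = 2π(18)(1) = 36π cm²/s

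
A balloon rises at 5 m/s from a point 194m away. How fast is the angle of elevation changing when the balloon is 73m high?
0.022577 rad/s

tan(θ) = y/194
sec²(θ) · dθ/dt = (1/194) · dy/dt
dθ/dt = cos²(θ)/194 · 5 = 194/(194² + 73²) · 5
dθ/dt = 0.022577 rad/s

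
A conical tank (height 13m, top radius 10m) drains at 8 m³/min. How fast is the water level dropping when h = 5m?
338/(625π) ≈ 0.1721 m/min

r/h = 10/13, so r = (10/13)h
V = (1/3)πr²h = (1/3)π((10/13)h)²h = (100/507)πh³
dV/dh = (100/169)πh²
dh/dt = (dV/dt)/(dV/dh) = -8/((100/169)π·5²) = -338/(625π) m/min
The level is dropping at 338/(625π) ≈ 0.1721 m/min.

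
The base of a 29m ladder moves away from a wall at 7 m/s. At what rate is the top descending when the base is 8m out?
8√777/111 ≈ 2.009 m/s

x² + y² = 29²
2x·dx/dt + 2y·dy/dt = 0
dy/dt = -x/y · dx/dt = -8/√777 · 7 = -8√777/111 m/s
The top is descending at 8√777/111 ≈ 2.009 m/s.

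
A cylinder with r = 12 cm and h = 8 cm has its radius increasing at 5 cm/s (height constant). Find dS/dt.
320π cm²/s

S = 2πrh + 2πr² (lateral + bases)
dS/dt = (2πh + 4πr)·dr/dt = (2π·8 + 4π·12)·5
= 320π cm²/s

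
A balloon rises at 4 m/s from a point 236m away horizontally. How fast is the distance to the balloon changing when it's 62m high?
124√14885/14885 ≈ 1.016 m/s

z² = 236² + y²
z = √(236² + 62²) = 2√14885
dz/dt = y/z · dy/dt = 62/(2√14885) · 4 = 124√14885/14885 ≈ 1.016 m/s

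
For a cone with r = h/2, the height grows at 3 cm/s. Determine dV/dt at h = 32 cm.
768π cm³/s

V = (1/3)π(h/2)²h = πh³/12
dV/dt = πh²/4 · 3
At h = 32: dV/dt = 768π cm³/s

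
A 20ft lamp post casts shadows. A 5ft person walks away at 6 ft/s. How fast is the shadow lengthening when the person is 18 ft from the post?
2 ft/s

By similar triangles: 20/(x+s) = 5/s
Solving: s = 5x/15
ds/dt = 5/15 · dx/dt = 1/3 · 6 = 2 ft/s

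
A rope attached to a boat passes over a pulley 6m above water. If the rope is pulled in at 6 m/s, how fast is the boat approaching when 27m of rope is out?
54√77/77 ≈ 6.154 m/s

rope² = x² + 6²
x = √(27² - 6²) = 3√77
dx/dt = (rope/x) · d(rope)/dt = (27/(3√77)) · (-6) = -54√77/77 m/s
The boat approaches at 54√77/77 ≈ 6.154 m/s.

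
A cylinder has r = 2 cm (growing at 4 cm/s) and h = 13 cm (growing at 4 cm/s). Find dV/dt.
224π cm³/s

V = πr²h
dV/dt = 2πrh·dr/dt + πr²·dh/dt
= 2π(2)(13)(4) + π(2)²(4)
= 224π cm³/s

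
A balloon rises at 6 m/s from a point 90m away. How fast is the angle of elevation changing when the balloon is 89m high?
0.033706 rad/s

tan(θ) = y/90
sec²(θ) · dθ/dt = (1/90) · dy/dt
dθ/dt = cos²(θ)/90 · 6 = 90/(90² + 89²) · 6
dθ/dt = 0.033706 rad/s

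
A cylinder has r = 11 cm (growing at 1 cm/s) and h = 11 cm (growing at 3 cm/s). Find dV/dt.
605π cm³/s

V = πr²h
dV/dt = 2πrh·dr/dt + πr²·dh/dt
= 2π(11)(11)(1) + π(11)²(3)
= 605π cm³/s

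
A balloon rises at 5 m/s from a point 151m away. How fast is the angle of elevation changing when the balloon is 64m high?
0.02807 rad/s

tan(θ) = y/151
sec²(θ) · dθ/dt = (1/151) · dy/dt
dθ/dt = cos²(θ)/151 · 5 = 151/(151² + 64²) · 5
dθ/dt = 0.02807 rad/s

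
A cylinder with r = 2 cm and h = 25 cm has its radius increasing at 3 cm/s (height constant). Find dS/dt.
174π cm²/s

S = 2πrh + 2πr² (lateral + bases)
dS/dt = (2πh + 4πr)·dr/dt = (2π·25 + 4π·2)·3
= 174π cm²/s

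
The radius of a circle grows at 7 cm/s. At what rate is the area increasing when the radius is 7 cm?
98π cm²/s

A = πr²
dA/dt = 2πr · dr/dt = 2π(7)(7) = 98π cm²/s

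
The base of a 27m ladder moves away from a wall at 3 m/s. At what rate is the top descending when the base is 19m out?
57√23/92 ≈ 2.971 m/s

x² + y² = 27²
2x·dx/dt + 2y·dy/dt = 0
dy/dt = -x/y · dx/dt = -19/(4√23) · 3 = -57√23/92 m/s
The top is descending at 57√23/92 ≈ 2.971 m/s.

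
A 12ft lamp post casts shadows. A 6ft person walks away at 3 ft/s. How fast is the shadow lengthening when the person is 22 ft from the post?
3 ft/s

By similar triangles: 12/(x+s) = 6/s
Solving: s = 6x/6
ds/dt = 6/6 · dx/dt = 1 · 3 = 3 ft/s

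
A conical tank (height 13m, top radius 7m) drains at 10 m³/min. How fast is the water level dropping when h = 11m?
1690/(5929π) ≈ 0.09073 m/min

r/h = 7/13, so r = (7/13)h
V = (1/3)πr²h = (1/3)π((7/13)h)²h = (49/507)πh³
dV/dh = (49/169)πh²
dh/dt = (dV/dt)/(dV/dh) = -10/((49/169)π·11²) = -1690/(5929π) m/min
The level is dropping at 1690/(5929π) ≈ 0.09073 m/min.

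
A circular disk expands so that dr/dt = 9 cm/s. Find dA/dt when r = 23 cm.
414π cm²/s

A = πr²
dA/dt = 2πr · dr/dt = 2π(23)(9) = 414π cm²/s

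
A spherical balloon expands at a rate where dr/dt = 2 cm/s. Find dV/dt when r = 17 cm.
2312π cm³/s

V = (4/3)πr³
dV/dt = dV/dr · dr/dt = 4πr² · 2
At r = 17: dV/dt = 2312π cm³/s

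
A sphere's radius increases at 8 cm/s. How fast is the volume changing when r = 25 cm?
20000π cm³/s

V = (4/3)πr³
dV/dt = dV/dr · dr/dt = 4πr² · 8
At r = 25: dV/dt = 20000π cm³/s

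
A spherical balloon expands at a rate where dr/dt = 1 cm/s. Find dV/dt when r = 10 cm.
400π cm³/s

V = (4/3)πr³
dV/dt = dV/dr · dr/dt = 4πr² · 1
At r = 10: dV/dt = 400π cm³/s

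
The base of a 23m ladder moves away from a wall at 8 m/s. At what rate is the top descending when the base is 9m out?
9√7/7 ≈ 3.402 m/s

x² + y² = 23²
2x·dx/dt + 2y·dy/dt = 0
dy/dt = -x/y · dx/dt = -9/(8√7) · 8 = -9√7/7 m/s
The top is descending at 9√7/7 ≈ 3.402 m/s.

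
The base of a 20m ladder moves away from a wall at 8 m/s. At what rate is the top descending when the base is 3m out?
24√391/391 ≈ 1.214 m/s

x² + y² = 20²
2x·dx/dt + 2y·dy/dt = 0
dy/dt = -x/y · dx/dt = -3/√391 · 8 = -24√391/391 m/s
The top is descending at 24√391/391 ≈ 1.214 m/s.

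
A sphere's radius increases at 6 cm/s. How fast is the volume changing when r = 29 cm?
20184π cm³/s

V = (4/3)πr³
dV/dt = dV/dr · dr/dt = 4πr² · 6
At r = 29: dV/dt = 20184π cm³/s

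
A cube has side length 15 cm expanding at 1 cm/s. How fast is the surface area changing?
180 cm²/s

A = 6s²
dA/dt = 12s · ds/dt = 12·15·1 = 180 cm²/s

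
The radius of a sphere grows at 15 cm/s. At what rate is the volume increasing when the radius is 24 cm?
34560π cm³/s

V = (4/3)πr³
dV/dt = dV/dr · dr/dt = 4πr² · 15
At r = 24: dV/dt = 34560π cm³/s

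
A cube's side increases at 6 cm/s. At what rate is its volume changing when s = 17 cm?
5202 cm³/s

V = s³
dV/dt = 3s² · ds/dt = 3·17²·6 = 5202 cm³/s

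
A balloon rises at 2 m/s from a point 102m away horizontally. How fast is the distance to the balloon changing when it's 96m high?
32√545/545 ≈ 1.371 m/s

z² = 102² + y²
z = √(102² + 96²) = 6√545
dz/dt = y/z · dy/dt = 96/(6√545) · 2 = 32√545/545 ≈ 1.371 m/s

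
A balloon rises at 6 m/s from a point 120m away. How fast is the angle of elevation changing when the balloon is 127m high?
0.023584 rad/s

tan(θ) = y/120
sec²(θ) · dθ/dt = (1/120) · dy/dt
dθ/dt = cos²(θ)/120 · 6 = 120/(120² + 127²) · 6
dθ/dt = 0.023584 rad/s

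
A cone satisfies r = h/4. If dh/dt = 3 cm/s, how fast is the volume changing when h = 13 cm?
507π/16 cm³/s

V = (1/3)π(h/4)²h = πh³/48
dV/dt = πh²/16 · 3
At h = 13: dV/dt = 507π/16 cm³/s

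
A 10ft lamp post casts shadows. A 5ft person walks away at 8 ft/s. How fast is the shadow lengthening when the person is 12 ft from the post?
8 ft/s

By similar triangles: 10/(x+s) = 5/s
Solving: s = 5x/5
ds/dt = 5/5 · dx/dt = 1 · 8 = 8 ft/s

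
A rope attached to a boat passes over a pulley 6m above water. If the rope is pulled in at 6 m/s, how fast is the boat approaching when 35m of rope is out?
210√1189/1189 ≈ 6.09 m/s

rope² = x² + 6²
x = √(35² - 6²) = √1189
dx/dt = (rope/x) · d(rope)/dt = (35/√1189) · (-6) = -210√1189/1189 m/s
The boat approaches at 210√1189/1189 ≈ 6.09 m/s.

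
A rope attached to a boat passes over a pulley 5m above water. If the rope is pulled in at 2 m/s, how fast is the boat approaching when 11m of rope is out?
11√6/12 ≈ 2.245 m/s

rope² = x² + 5²
x = √(11² - 5²) = 4√6
dx/dt = (rope/x) · d(rope)/dt = (11/(4√6)) · (-2) = -11√6/12 m/s
The boat approaches at 11√6/12 ≈ 2.245 m/s.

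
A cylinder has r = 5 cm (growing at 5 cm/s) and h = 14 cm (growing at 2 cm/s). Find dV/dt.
750π cm³/s

V = πr²h
dV/dt = 2πrh·dr/dt + πr²·dh/dt
= 2π(5)(14)(5) + π(5)²(2)
= 750π cm³/s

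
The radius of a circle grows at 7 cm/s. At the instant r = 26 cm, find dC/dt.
14π cm/s

C = 2πr
dC/dt = 2π · dr/dt = 2π · 7 = 14π cm/s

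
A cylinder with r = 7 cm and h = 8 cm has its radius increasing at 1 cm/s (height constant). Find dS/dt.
44π cm²/s

S = 2πrh + 2πr² (lateral + bases)
dS/dt = (2πh + 4πr)·dr/dt = (2π·8 + 4π·7)·1
= 44π cm²/s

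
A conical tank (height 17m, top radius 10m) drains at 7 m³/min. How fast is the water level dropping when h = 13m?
2023/(16900π) ≈ 0.0381 m/min

r/h = 10/17, so r = (10/17)h
V = (1/3)πr²h = (1/3)π((10/17)h)²h = (100/867)πh³
dV/dh = (100/289)πh²
dh/dt = (dV/dt)/(dV/dh) = -7/((100/289)π·13²) = -2023/(16900π) m/min
The level is dropping at 2023/(16900π) ≈ 0.0381 m/min.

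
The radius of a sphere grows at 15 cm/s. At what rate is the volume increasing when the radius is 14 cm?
11760π cm³/s

V = (4/3)πr³
dV/dt = dV/dr · dr/dt = 4πr² · 15
At r = 14: dV/dt = 11760π cm³/s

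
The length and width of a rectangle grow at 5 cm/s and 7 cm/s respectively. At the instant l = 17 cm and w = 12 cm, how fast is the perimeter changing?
24 cm/s

P = 2(l + w)
dP/dt = 2(dl/dt + dw/dt) = 2(5 + 7) = 24 cm/s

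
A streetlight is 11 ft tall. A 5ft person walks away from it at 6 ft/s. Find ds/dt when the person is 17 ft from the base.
5 ft/s

By similar triangles: 11/(x+s) = 5/s
Solving: s = 5x/6
ds/dt = 5/6 · dx/dt = 5/6 · 6 = 5 ft/s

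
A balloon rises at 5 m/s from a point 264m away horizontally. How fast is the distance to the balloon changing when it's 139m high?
695√89017/89017 ≈ 2.329 m/s

z² = 264² + y²
z = √(264² + 139²) = √89017
dz/dt = y/z · dy/dt = 139/√89017 · 5 = 695√89017/89017 ≈ 2.329 m/s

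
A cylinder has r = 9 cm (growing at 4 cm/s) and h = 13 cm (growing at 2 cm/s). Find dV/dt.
1098π cm³/s

V = πr²h
dV/dt = 2πrh·dr/dt + πr²·dh/dt
= 2π(9)(13)(4) + π(9)²(2)
= 1098π cm³/s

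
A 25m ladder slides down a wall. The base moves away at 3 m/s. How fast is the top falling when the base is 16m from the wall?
16√41/41 ≈ 2.499 m/s

x² + y² = 25²
2x·dx/dt + 2y·dy/dt = 0
dy/dt = -x/y · dx/dt = -16/(3√41) · 3 = -16√41/41 m/s
The top is descending at 16√41/41 ≈ 2.499 m/s.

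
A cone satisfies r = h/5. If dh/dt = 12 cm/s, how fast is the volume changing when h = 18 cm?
3888π/25 cm³/s

V = (1/3)π(h/5)²h = πh³/75
dV/dt = πh²/25 · 12
At h = 18: dV/dt = 3888π/25 cm³/s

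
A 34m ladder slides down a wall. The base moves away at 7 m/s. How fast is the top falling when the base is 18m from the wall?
63√13/52 ≈ 4.368 m/s

x² + y² = 34²
2x·dx/dt + 2y·dy/dt = 0
dy/dt = -x/y · dx/dt = -18/(8√13) · 7 = -63√13/52 m/s
The top is descending at 63√13/52 ≈ 4.368 m/s.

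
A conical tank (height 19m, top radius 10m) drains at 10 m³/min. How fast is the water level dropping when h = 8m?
361/(640π) ≈ 0.1795 m/min

r/h = 10/19, so r = (10/19)h
V = (1/3)πr²h = (1/3)π((10/19)h)²h = (100/1083)πh³
dV/dh = (100/361)πh²
dh/dt = (dV/dt)/(dV/dh) = -10/((100/361)π·8²) = -361/(640π) m/min
The level is dropping at 361/(640π) ≈ 0.1795 m/min.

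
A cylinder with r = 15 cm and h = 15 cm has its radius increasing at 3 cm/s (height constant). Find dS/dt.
270π cm²/s

S = 2πrh + 2πr² (lateral + bases)
dS/dt = (2πh + 4πr)·dr/dt = (2π·15 + 4π·15)·3
= 270π cm²/s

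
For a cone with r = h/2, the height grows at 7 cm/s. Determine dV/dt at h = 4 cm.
28π cm³/s

V = (1/3)π(h/2)²h = πh³/12
dV/dt = πh²/4 · 7
At h = 4: dV/dt = 28π cm³/s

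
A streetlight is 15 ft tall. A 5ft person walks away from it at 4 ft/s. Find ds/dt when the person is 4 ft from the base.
2 ft/s

By similar triangles: 15/(x+s) = 5/s
Solving: s = 5x/10
ds/dt = 5/10 · dx/dt = 1/2 · 4 = 2 ft/s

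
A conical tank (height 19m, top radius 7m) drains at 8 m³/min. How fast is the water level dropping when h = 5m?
2888/(1225π) ≈ 0.7504 m/min

r/h = 7/19, so r = (7/19)h
V = (1/3)πr²h = (1/3)π((7/19)h)²h = (49/1083)πh³
dV/dh = (49/361)πh²
dh/dt = (dV/dt)/(dV/dh) = -8/((49/361)π·5²) = -2888/(1225π) m/min
The level is dropping at 2888/(1225π) ≈ 0.7504 m/min.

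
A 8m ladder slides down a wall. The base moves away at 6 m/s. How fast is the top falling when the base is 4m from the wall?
2√3 ≈ 3.464 m/s

x² + y² = 8²
2x·dx/dt + 2y·dy/dt = 0
dy/dt = -x/y · dx/dt = -4/(4√3) · 6 = -2√3 m/s
The top is descending at 2√3 ≈ 3.464 m/s.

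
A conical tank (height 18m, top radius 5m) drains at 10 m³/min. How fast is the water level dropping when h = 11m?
648/(605π) ≈ 0.3409 m/min

r/h = 5/18, so r = (5/18)h
V = (1/3)πr²h = (1/3)π((5/18)h)²h = (25/972)πh³
dV/dh = (25/324)πh²
dh/dt = (dV/dt)/(dV/dh) = -10/((25/324)π·11²) = -648/(605π) m/min
The level is dropping at 648/(605π) ≈ 0.3409 m/min.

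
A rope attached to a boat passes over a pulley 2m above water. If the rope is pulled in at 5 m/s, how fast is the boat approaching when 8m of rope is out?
4√15/3 ≈ 5.164 m/s

rope² = x² + 2²
x = √(8² - 2²) = 2√15
dx/dt = (rope/x) · d(rope)/dt = (8/(2√15)) · (-5) = -4√15/3 m/s
The boat approaches at 4√15/3 ≈ 5.164 m/s.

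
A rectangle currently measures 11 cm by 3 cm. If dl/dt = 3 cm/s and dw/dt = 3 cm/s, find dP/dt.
12 cm/s

P = 2(l + w)
dP/dt = 2(dl/dt + dw/dt) = 2(3 + 3) = 12 cm/s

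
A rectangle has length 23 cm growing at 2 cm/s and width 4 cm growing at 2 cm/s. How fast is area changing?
54 cm²/s

A = lw
dA/dt = w·dl/dt + l·dw/dt = 4·2 + 23·2 = 54 cm²/s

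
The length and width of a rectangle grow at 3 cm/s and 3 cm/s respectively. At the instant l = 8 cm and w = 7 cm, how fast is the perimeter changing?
12 cm/s

P = 2(l + w)
dP/dt = 2(dl/dt + dw/dt) = 2(3 + 3) = 12 cm/s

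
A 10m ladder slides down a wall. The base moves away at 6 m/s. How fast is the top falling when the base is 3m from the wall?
18√91/91 ≈ 1.887 m/s

x² + y² = 10²
2x·dx/dt + 2y·dy/dt = 0
dy/dt = -x/y · dx/dt = -3/√91 · 6 = -18√91/91 m/s
The top is descending at 18√91/91 ≈ 1.887 m/s.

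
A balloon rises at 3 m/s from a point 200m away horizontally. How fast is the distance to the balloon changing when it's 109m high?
327√51881/51881 ≈ 1.436 m/s

z² = 200² + y²
z = √(200² + 109²) = √51881
dz/dt = y/z · dy/dt = 109/√51881 · 3 = 327√51881/51881 ≈ 1.436 m/s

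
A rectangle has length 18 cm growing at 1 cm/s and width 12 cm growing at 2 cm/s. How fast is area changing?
48 cm²/s

A = lw
dA/dt = w·dl/dt + l·dw/dt = 12·1 + 18·2 = 48 cm²/s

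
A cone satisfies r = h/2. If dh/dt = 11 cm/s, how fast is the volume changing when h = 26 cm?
1859π cm³/s

V = (1/3)π(h/2)²h = πh³/12
dV/dt = πh²/4 · 11
At h = 26: dV/dt = 1859π cm³/s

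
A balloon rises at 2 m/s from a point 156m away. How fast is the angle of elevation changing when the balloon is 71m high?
0.010621 rad/s

tan(θ) = y/156
sec²(θ) · dθ/dt = (1/156) · dy/dt
dθ/dt = cos²(θ)/156 · 2 = 156/(156² + 71²) · 2
dθ/dt = 0.010621 rad/s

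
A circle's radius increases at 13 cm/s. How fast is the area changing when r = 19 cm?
494π cm²/s

A = πr²
dA/dt = 2πr · dr/dt = 2π(19)(13) = 494π cm²/s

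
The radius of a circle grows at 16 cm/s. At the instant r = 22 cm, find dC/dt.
32π cm/s

C = 2πr
dC/dt = 2π · dr/dt = 2π · 16 = 32π cm/s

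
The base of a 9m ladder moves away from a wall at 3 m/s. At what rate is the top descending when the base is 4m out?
12√65/65 ≈ 1.488 m/s

x² + y² = 9²
2x·dx/dt + 2y·dy/dt = 0
dy/dt = -x/y · dx/dt = -4/√65 · 3 = -12√65/65 m/s
The top is descending at 12√65/65 ≈ 1.488 m/s.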